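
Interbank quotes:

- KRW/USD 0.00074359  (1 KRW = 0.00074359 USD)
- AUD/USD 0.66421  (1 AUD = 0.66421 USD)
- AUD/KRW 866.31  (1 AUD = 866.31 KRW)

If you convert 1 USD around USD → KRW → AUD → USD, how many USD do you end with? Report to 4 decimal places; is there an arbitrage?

1.0311 (arbitrage exists)

Around USD → KRW → AUD → USD: 1 ÷ 0.00074359 ÷ 866.31 × 0.66421 = 1.031095
Product > 1; profitable direction is USD → KRW → AUD → USD.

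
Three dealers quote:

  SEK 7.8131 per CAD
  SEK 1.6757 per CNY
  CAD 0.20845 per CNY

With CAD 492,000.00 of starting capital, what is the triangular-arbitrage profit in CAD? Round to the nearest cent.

Profitable loop is CAD → CNY → SEK → CAD:
CAD 492,000.00 ÷ 0.20845 = CNY 2,360,278.24
CNY 2,360,278.24 × 1.6757 = SEK 3,955,118.25
SEK 3,955,118.25 ÷ 7.8131 = CAD 506,216.26
Profit = CAD 506,216.26 − CAD 492,000.00

Profit: CAD 14,216.26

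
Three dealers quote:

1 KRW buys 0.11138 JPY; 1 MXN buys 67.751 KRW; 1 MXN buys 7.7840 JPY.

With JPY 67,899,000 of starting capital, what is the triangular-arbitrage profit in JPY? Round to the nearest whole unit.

Profitable loop is JPY → KRW → MXN → JPY:
JPY 67,899,000 ÷ 0.11138 = KRW 609,615,730
KRW 609,615,730 ÷ 67.751 = MXN 8,997,885.34
MXN 8,997,885.34 × 7.7840 = JPY 70,039,540
Profit = JPY 70,039,540 − JPY 67,899,000

Profit: JPY 2,140,540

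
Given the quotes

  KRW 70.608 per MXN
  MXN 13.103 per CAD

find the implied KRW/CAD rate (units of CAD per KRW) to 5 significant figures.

1 KRW ÷ 70.608 = 0.0141627 MXN
0.0141627 MXN ÷ 13.103 = 0.00108087 CAD

KRW/CAD = 0.0010809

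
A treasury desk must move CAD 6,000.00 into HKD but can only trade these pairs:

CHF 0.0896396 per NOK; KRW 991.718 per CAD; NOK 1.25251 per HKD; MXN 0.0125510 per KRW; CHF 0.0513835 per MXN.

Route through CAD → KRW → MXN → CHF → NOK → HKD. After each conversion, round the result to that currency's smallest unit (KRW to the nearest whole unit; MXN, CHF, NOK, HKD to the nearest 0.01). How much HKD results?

CAD 6,000.00 × 991.718 = KRW 5,950,308
KRW 5,950,308 × 0.0125510 = MXN 74,682.32
MXN 74,682.32 × 0.0513835 = CHF 3,837.44
CHF 3,837.44 ÷ 0.0896396 = NOK 42,809.65
NOK 42,809.65 ÷ 1.25251 = HKD 34,179.09

HKD 34,179.09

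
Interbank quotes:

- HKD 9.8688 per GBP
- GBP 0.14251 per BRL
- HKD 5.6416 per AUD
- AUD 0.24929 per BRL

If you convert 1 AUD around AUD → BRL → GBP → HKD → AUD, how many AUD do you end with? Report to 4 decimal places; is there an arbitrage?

1.0000 (no arbitrage)

Around AUD → BRL → GBP → HKD → AUD: 1 ÷ 0.24929 × 0.14251 × 9.8688 ÷ 5.6416 = 1.000006
Product ≈ 1 (deviation 0.001%, within rounding noise).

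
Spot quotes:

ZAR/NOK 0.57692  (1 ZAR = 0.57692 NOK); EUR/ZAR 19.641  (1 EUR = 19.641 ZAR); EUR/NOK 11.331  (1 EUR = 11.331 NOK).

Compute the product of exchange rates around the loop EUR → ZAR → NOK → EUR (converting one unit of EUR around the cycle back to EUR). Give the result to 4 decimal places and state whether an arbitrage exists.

Around EUR → ZAR → NOK → EUR: 1 × 19.641 × 0.57692 ÷ 11.331 = 1.000025
Product ≈ 1 (deviation 0.003%, within rounding noise).

1.0000 (no arbitrage)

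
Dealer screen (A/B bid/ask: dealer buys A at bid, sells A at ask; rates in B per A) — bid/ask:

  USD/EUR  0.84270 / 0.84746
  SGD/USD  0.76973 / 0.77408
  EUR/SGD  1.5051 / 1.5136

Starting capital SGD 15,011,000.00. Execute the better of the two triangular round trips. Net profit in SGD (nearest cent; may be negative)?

Net profit: SGD 106,969.00

Best loop SGD → EUR → USD → SGD:
SGD 15,011,000.00 ÷ 1.5136 (buy EUR at ask) = EUR 9,917,415.43
EUR 9,917,415.43 ÷ 0.84746 (buy USD at ask) = USD 11,702,517.44
USD 11,702,517.44 ÷ 0.77408 (buy SGD at ask) = SGD 15,117,969.00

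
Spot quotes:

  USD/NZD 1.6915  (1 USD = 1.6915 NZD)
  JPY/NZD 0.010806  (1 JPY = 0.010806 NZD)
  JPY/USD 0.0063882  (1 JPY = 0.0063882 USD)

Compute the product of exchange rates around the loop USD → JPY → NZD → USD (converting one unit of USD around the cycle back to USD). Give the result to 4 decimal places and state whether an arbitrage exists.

1.0000 (no arbitrage)

Around USD → JPY → NZD → USD: 1 ÷ 0.0063882 × 0.010806 ÷ 1.6915 = 1.000033
Product ≈ 1 (deviation 0.003%, within rounding noise).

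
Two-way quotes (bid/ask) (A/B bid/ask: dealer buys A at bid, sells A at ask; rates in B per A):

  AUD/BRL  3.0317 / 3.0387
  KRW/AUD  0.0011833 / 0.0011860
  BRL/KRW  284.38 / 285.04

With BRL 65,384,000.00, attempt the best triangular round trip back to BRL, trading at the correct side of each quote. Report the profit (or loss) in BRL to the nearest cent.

Best loop BRL → KRW → AUD → BRL:
BRL 65,384,000.00 × 284.38 (sell BRL at bid) = KRW 18,593,901,920
KRW 18,593,901,920 × 0.0011833 (sell KRW at bid) = AUD 22,002,164.14
AUD 22,002,164.14 × 3.0317 (sell AUD at bid) = BRL 66,703,961.03

Net profit: BRL 1,319,961.03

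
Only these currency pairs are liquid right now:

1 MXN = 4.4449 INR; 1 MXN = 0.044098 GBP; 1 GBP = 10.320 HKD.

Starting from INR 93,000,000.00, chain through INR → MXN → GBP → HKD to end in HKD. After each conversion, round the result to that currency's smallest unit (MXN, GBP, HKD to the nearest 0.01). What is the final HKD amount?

INR 93,000,000.00 ÷ 4.4449 = MXN 20,922,855.41
MXN 20,922,855.41 × 0.044098 = GBP 922,656.08
GBP 922,656.08 × 10.320 = HKD 9,521,810.75

HKD 9,521,810.75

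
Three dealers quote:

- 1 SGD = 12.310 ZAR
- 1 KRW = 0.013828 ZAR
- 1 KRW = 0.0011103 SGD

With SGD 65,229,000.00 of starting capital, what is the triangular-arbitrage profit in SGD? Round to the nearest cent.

Profitable loop is SGD → KRW → ZAR → SGD:
SGD 65,229,000.00 ÷ 0.0011103 = KRW 58,748,986,760
KRW 58,748,986,760 × 0.013828 = ZAR 812,380,988.92
ZAR 812,380,988.92 ÷ 12.310 = SGD 65,993,581.55
Profit = SGD 65,993,581.55 − SGD 65,229,000.00

Profit: SGD 764,581.55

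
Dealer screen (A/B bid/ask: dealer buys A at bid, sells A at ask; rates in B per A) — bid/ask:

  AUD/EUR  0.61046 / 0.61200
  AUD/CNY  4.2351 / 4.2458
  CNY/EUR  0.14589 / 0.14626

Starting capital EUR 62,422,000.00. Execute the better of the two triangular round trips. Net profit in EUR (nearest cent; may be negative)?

Best loop EUR → AUD → CNY → EUR:
EUR 62,422,000.00 ÷ 0.61200 (buy AUD at ask) = AUD 101,996,732.03
AUD 101,996,732.03 × 4.2351 (sell AUD at bid) = CNY 431,966,359.80
CNY 431,966,359.80 × 0.14589 (sell CNY at bid) = EUR 63,019,572.23

Net profit: EUR 597,572.23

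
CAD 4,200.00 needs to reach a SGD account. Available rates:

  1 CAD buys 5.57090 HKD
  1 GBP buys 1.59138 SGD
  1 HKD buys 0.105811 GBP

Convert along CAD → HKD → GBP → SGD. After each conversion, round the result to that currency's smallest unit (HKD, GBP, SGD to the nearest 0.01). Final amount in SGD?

SGD 3,939.84

CAD 4,200.00 × 5.57090 = HKD 23,397.78
HKD 23,397.78 × 0.105811 = GBP 2,475.74
GBP 2,475.74 × 1.59138 = SGD 3,939.84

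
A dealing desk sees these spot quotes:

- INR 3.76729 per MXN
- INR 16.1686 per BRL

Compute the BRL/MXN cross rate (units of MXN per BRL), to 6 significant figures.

BRL/MXN = 4.29184

1 BRL × 16.1686 = 16.1686 INR
16.1686 INR ÷ 3.76729 = 4.29184 MXN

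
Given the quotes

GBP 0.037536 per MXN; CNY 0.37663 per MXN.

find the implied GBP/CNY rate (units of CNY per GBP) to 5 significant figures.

GBP/CNY = 10.034

1 GBP ÷ 0.037536 = 26.6411 MXN
26.6411 MXN × 0.37663 = 10.0338 CNY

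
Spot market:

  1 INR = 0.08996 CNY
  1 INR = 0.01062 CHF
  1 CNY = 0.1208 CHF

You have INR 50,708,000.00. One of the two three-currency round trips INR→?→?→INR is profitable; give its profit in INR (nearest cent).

Profit: INR 1,180,169.02

Profitable loop is INR → CNY → CHF → INR:
INR 50,708,000.00 × 0.08996 = CNY 4,561,691.68
CNY 4,561,691.68 × 0.1208 = CHF 551,052.35
CHF 551,052.35 ÷ 0.01062 = INR 51,888,169.02
Profit = INR 51,888,169.02 − INR 50,708,000.00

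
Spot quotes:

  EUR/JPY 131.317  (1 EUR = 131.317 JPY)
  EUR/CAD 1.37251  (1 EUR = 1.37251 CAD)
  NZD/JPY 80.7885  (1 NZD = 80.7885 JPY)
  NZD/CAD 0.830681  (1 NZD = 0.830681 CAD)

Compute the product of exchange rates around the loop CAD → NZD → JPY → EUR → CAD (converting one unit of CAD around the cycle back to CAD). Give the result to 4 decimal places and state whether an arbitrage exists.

Around CAD → NZD → JPY → EUR → CAD: 1 ÷ 0.830681 × 80.7885 ÷ 131.317 × 1.37251 = 1.016506
Product > 1; profitable direction is CAD → NZD → JPY → EUR → CAD.

1.0165 (arbitrage exists)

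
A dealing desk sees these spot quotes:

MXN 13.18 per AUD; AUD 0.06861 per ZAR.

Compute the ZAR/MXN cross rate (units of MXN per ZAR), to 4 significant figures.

1 ZAR × 0.06861 = 0.06861 AUD
0.06861 AUD × 13.18 = 0.90428 MXN

ZAR/MXN = 0.9043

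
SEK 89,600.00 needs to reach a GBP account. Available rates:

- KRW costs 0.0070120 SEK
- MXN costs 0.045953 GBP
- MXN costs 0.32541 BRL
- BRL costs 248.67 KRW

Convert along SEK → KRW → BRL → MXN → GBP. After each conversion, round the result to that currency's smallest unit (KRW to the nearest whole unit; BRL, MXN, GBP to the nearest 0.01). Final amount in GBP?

GBP 7,256.47

SEK 89,600.00 ÷ 0.0070120 = KRW 12,778,095
KRW 12,778,095 ÷ 248.67 = BRL 51,385.75
BRL 51,385.75 ÷ 0.32541 = MXN 157,910.79
MXN 157,910.79 × 0.045953 = GBP 7,256.47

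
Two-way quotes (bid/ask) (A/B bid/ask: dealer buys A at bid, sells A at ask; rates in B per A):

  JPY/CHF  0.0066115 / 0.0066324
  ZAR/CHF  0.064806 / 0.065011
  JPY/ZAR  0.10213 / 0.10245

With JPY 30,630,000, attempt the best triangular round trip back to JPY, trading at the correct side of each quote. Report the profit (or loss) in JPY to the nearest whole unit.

Net result: JPY -63,562 (no profitable arbitrage after spreads)

Best loop JPY → ZAR → CHF → JPY:
JPY 30,630,000 × 0.10213 (sell JPY at bid) = ZAR 3,128,241.90
ZAR 3,128,241.90 × 0.064806 (sell ZAR at bid) = CHF 202,728.84
CHF 202,728.84 ÷ 0.0066324 (buy JPY at ask) = JPY 30,566,438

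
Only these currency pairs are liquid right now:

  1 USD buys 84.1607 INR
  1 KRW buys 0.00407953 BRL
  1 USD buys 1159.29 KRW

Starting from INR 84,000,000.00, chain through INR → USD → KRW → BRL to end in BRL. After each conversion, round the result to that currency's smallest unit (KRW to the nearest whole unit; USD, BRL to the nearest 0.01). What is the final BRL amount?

INR 84,000,000.00 ÷ 84.1607 = USD 998,090.56
USD 998,090.56 × 1159.29 = KRW 1,157,076,405
KRW 1,157,076,405 × 0.00407953 = BRL 4,720,327.91

BRL 4,720,327.91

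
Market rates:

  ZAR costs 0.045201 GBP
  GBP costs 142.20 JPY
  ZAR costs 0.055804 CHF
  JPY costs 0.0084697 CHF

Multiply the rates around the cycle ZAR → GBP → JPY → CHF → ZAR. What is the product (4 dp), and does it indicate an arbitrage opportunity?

0.9756 (arbitrage exists)

Around ZAR → GBP → JPY → CHF → ZAR: 1 × 0.045201 × 142.20 × 0.0084697 ÷ 0.055804 = 0.975552
Product < 1; profitable direction is ZAR → CHF → JPY → GBP → ZAR.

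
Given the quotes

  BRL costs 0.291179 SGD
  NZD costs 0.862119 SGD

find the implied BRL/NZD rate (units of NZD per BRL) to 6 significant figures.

BRL/NZD = 0.337748

1 BRL × 0.291179 = 0.291179 SGD
0.291179 SGD ÷ 0.862119 = 0.337748 NZD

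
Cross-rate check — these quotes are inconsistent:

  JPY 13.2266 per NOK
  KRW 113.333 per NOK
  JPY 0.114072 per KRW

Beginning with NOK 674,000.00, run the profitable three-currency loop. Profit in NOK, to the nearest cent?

Profitable loop is NOK → JPY → KRW → NOK:
NOK 674,000.00 × 13.2266 = JPY 8,914,728
JPY 8,914,728 ÷ 0.114072 = KRW 78,150,014
KRW 78,150,014 ÷ 113.333 = NOK 689,560.98
Profit = NOK 689,560.98 − NOK 674,000.00

Profit: NOK 15,560.98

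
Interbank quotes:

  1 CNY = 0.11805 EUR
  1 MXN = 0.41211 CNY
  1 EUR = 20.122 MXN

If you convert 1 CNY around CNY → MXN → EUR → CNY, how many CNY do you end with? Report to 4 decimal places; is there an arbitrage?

1.0215 (arbitrage exists)

Around CNY → MXN → EUR → CNY: 1 ÷ 0.41211 ÷ 20.122 ÷ 0.11805 = 1.021527
Product > 1; profitable direction is CNY → MXN → EUR → CNY.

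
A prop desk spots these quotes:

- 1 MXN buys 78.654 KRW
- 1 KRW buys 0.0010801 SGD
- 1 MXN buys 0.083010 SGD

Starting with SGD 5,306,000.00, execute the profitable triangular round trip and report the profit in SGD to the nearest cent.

Profit: SGD 124,272.35

Profitable loop is SGD → MXN → KRW → SGD:
SGD 5,306,000.00 ÷ 0.083010 = MXN 63,920,009.64
MXN 63,920,009.64 × 78.654 = KRW 5,027,564,438
KRW 5,027,564,438 × 0.0010801 = SGD 5,430,272.35
Profit = SGD 5,430,272.35 − SGD 5,306,000.00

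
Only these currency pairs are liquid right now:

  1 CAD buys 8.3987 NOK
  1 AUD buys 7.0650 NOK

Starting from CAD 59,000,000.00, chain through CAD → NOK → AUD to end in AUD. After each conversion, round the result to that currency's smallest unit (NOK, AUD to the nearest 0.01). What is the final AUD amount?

AUD 70,137,763.62

CAD 59,000,000.00 × 8.3987 = NOK 495,523,300.00
NOK 495,523,300.00 ÷ 7.0650 = AUD 70,137,763.62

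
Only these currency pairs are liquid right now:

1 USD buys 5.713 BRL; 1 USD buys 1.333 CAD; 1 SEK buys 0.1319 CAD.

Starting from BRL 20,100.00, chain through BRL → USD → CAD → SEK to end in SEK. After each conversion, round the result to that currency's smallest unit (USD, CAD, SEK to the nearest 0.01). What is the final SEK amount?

BRL 20,100.00 ÷ 5.713 = USD 3,518.29
USD 3,518.29 × 1.333 = CAD 4,689.88
CAD 4,689.88 ÷ 0.1319 = SEK 35,556.33

SEK 35,556.33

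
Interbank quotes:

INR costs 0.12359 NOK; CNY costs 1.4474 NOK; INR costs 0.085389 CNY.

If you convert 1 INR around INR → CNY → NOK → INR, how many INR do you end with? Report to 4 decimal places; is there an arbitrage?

1.0000 (no arbitrage)

Around INR → CNY → NOK → INR: 1 × 0.085389 × 1.4474 ÷ 0.12359 = 1.000016
Product ≈ 1 (deviation 0.002%, within rounding noise).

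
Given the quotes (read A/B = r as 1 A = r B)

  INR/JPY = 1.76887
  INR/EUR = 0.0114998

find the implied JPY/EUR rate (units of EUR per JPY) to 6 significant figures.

1 JPY ÷ 1.76887 = 0.565333 INR
0.565333 INR × 0.0114998 = 0.00650121 EUR

JPY/EUR = 0.00650121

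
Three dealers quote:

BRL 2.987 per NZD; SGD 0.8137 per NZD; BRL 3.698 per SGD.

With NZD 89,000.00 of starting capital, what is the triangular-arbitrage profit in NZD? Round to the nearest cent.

Profit: NZD 657.37

Profitable loop is NZD → SGD → BRL → NZD:
NZD 89,000.00 × 0.8137 = SGD 72,419.30
SGD 72,419.30 × 3.698 = BRL 267,806.57
BRL 267,806.57 ÷ 2.987 = NZD 89,657.37
Profit = NZD 89,657.37 − NZD 89,000.00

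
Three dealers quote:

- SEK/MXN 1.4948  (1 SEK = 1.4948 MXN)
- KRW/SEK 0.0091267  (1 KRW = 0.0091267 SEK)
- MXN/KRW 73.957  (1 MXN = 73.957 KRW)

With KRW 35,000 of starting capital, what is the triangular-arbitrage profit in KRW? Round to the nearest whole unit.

Profit: KRW 314

Profitable loop is KRW → SEK → MXN → KRW:
KRW 35,000 × 0.0091267 = SEK 319.43
SEK 319.43 × 1.4948 = MXN 477.49
MXN 477.49 × 73.957 = KRW 35,314
Profit = KRW 35,314 − KRW 35,000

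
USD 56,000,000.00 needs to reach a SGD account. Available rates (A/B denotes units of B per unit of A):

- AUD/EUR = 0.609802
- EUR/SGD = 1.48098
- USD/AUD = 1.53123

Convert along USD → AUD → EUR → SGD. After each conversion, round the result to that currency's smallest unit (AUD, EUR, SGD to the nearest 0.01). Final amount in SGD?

USD 56,000,000.00 × 1.53123 = AUD 85,748,880.00
AUD 85,748,880.00 × 0.609802 = EUR 52,289,838.52
EUR 52,289,838.52 × 1.48098 = SGD 77,440,205.05

SGD 77,440,205.05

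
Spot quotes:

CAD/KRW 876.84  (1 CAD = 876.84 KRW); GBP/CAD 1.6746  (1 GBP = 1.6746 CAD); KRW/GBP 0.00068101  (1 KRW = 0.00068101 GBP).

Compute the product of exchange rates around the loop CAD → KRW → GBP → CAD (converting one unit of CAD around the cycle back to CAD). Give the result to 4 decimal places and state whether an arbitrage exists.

1.0000 (no arbitrage)

Around CAD → KRW → GBP → CAD: 1 × 876.84 × 0.00068101 × 1.6746 = 0.999965
Product ≈ 1 (deviation 0.003%, within rounding noise).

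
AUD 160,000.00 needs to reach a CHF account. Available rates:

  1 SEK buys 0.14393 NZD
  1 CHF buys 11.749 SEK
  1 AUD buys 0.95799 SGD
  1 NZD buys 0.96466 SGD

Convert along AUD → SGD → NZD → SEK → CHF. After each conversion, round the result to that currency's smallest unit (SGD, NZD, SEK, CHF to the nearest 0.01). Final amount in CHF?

AUD 160,000.00 × 0.95799 = SGD 153,278.40
SGD 153,278.40 ÷ 0.96466 = NZD 158,893.70
NZD 158,893.70 ÷ 0.14393 = SEK 1,103,965.12
SEK 1,103,965.12 ÷ 11.749 = CHF 93,962.48

CHF 93,962.48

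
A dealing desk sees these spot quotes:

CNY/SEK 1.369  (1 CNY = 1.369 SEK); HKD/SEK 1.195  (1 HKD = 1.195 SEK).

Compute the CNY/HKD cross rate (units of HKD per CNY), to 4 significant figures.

1 CNY × 1.369 = 1.369 SEK
1.369 SEK ÷ 1.195 = 1.14561 HKD

CNY/HKD = 1.146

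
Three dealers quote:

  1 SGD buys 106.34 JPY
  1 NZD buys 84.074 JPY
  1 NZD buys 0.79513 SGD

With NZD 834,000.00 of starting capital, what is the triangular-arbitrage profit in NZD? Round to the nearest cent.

Profit: NZD 4,762.75

Profitable loop is NZD → SGD → JPY → NZD:
NZD 834,000.00 × 0.79513 = SGD 663,138.42
SGD 663,138.42 × 106.34 = JPY 70,518,140
JPY 70,518,140 ÷ 84.074 = NZD 838,762.75
Profit = NZD 838,762.75 − NZD 834,000.00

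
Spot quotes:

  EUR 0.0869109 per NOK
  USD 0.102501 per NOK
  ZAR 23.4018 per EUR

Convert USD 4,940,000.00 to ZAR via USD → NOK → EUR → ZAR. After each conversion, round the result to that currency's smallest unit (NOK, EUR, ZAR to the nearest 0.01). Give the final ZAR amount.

ZAR 98,021,728.66

USD 4,940,000.00 ÷ 0.102501 = NOK 48,194,651.76
NOK 48,194,651.76 × 0.0869109 = EUR 4,188,640.56
EUR 4,188,640.56 × 23.4018 = ZAR 98,021,728.66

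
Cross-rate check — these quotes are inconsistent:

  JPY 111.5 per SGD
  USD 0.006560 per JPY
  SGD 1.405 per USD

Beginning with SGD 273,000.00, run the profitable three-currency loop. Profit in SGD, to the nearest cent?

Profitable loop is SGD → JPY → USD → SGD:
SGD 273,000.00 × 111.5 = JPY 30,439,500
JPY 30,439,500 × 0.006560 = USD 199,683.12
USD 199,683.12 × 1.405 = SGD 280,554.78
Profit = SGD 280,554.78 − SGD 273,000.00

Profit: SGD 7,554.78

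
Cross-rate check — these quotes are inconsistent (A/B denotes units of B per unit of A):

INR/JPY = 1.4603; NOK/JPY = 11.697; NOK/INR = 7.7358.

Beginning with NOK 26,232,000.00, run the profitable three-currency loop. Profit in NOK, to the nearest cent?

Profitable loop is NOK → JPY → INR → NOK:
NOK 26,232,000.00 × 11.697 = JPY 306,835,704
JPY 306,835,704 ÷ 1.4603 = INR 210,118,266.11
INR 210,118,266.11 ÷ 7.7358 = NOK 27,161,801.77
Profit = NOK 27,161,801.77 − NOK 26,232,000.00

Profit: NOK 929,801.77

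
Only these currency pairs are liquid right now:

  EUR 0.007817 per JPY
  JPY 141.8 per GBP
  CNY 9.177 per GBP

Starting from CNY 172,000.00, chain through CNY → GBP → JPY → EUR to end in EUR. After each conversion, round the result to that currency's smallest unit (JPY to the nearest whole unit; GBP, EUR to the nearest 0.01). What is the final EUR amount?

CNY 172,000.00 ÷ 9.177 = GBP 18,742.51
GBP 18,742.51 × 141.8 = JPY 2,657,688
JPY 2,657,688 × 0.007817 = EUR 20,775.15

EUR 20,775.15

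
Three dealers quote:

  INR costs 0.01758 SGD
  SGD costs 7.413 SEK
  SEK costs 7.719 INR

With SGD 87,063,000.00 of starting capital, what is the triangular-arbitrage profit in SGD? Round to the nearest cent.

Profitable loop is SGD → SEK → INR → SGD:
SGD 87,063,000.00 × 7.413 = SEK 645,398,019.00
SEK 645,398,019.00 × 7.719 = INR 4,981,827,308.66
INR 4,981,827,308.66 × 0.01758 = SGD 87,580,524.09
Profit = SGD 87,580,524.09 − SGD 87,063,000.00

Profit: SGD 517,524.09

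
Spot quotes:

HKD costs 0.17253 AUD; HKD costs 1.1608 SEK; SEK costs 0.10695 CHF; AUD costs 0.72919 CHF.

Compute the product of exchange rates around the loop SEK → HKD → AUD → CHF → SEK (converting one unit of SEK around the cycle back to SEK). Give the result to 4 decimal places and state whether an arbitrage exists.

1.0134 (arbitrage exists)

Around SEK → HKD → AUD → CHF → SEK: 1 ÷ 1.1608 × 0.17253 × 0.72919 ÷ 0.10695 = 1.013368
Product > 1; profitable direction is SEK → HKD → AUD → CHF → SEK.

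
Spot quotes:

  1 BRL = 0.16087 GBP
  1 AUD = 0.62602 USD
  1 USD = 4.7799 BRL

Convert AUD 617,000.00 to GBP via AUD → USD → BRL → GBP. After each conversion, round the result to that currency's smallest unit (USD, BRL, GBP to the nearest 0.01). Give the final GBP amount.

GBP 297,007.38

AUD 617,000.00 × 0.62602 = USD 386,254.34
USD 386,254.34 × 4.7799 = BRL 1,846,257.12
BRL 1,846,257.12 × 0.16087 = GBP 297,007.38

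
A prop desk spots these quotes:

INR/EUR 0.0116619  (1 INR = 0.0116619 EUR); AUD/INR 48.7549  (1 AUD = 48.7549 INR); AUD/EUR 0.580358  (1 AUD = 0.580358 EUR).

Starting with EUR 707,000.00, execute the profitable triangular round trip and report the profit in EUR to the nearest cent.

Profit: EUR 14,651.98

Profitable loop is EUR → INR → AUD → EUR:
EUR 707,000.00 ÷ 0.0116619 = INR 60,624,769.55
INR 60,624,769.55 ÷ 48.7549 = AUD 1,243,460.03
AUD 1,243,460.03 × 0.580358 = EUR 721,651.98
Profit = EUR 721,651.98 − EUR 707,000.00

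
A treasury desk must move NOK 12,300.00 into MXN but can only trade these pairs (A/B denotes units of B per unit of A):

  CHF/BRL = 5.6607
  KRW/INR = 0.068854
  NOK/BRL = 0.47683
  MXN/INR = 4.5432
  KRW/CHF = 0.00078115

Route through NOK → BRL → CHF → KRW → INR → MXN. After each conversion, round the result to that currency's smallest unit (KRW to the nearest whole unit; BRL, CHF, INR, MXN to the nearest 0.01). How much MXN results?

NOK 12,300.00 × 0.47683 = BRL 5,865.01
BRL 5,865.01 ÷ 5.6607 = CHF 1,036.09
CHF 1,036.09 ÷ 0.00078115 = KRW 1,326,365
KRW 1,326,365 × 0.068854 = INR 91,325.54
INR 91,325.54 ÷ 4.5432 = MXN 20,101.59

MXN 20,101.59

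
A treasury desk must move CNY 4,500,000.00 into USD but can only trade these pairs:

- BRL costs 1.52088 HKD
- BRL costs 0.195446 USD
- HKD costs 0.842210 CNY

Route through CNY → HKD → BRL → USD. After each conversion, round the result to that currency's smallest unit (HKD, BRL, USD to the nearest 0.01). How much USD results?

CNY 4,500,000.00 ÷ 0.842210 = HKD 5,343,085.45
HKD 5,343,085.45 ÷ 1.52088 = BRL 3,513,153.86
BRL 3,513,153.86 × 0.195446 = USD 686,631.87

USD 686,631.87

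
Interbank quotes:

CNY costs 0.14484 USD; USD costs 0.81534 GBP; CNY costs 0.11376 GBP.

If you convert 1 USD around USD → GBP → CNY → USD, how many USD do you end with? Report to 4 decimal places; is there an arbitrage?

1.0381 (arbitrage exists)

Around USD → GBP → CNY → USD: 1 × 0.81534 ÷ 0.11376 × 0.14484 = 1.038096
Product > 1; profitable direction is USD → GBP → CNY → USD.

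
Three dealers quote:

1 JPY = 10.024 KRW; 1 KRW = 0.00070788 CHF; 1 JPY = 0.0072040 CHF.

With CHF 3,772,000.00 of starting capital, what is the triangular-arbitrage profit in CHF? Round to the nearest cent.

Profit: CHF 57,523.05

Profitable loop is CHF → KRW → JPY → CHF:
CHF 3,772,000.00 ÷ 0.00070788 = KRW 5,328,586,766
KRW 5,328,586,766 ÷ 10.024 = JPY 531,582,878
JPY 531,582,878 × 0.0072040 = CHF 3,829,523.05
Profit = CHF 3,829,523.05 − CHF 3,772,000.00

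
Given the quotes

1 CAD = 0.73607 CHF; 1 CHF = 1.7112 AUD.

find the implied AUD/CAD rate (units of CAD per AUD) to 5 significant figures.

1 AUD ÷ 1.7112 = 0.584385 CHF
0.584385 CHF ÷ 0.73607 = 0.793926 CAD

AUD/CAD = 0.79393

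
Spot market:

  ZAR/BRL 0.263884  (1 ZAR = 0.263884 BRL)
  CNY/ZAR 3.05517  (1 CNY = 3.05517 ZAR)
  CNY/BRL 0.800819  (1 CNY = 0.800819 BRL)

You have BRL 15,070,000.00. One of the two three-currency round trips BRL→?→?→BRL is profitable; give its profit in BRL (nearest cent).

Profitable loop is BRL → CNY → ZAR → BRL:
BRL 15,070,000.00 ÷ 0.800819 = CNY 18,818,234.83
CNY 18,818,234.83 × 3.05517 = ZAR 57,492,906.51
ZAR 57,492,906.51 × 0.263884 = BRL 15,171,458.14
Profit = BRL 15,171,458.14 − BRL 15,070,000.00

Profit: BRL 101,458.14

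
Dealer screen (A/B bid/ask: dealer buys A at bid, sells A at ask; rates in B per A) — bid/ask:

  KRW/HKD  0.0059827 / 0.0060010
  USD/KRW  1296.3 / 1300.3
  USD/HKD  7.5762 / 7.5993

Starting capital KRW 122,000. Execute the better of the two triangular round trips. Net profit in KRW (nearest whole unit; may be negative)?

Best loop KRW → HKD → USD → KRW:
KRW 122,000 × 0.0059827 (sell KRW at bid) = HKD 729.89
HKD 729.89 ÷ 7.5993 (buy USD at ask) = USD 96.05
USD 96.05 × 1296.3 (sell USD at bid) = KRW 124,506

Net profit: KRW 2,506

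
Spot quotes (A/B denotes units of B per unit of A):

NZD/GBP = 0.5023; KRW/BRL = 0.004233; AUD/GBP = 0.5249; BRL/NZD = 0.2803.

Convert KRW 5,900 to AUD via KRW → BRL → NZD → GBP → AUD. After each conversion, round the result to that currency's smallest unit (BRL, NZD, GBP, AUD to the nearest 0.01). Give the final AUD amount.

KRW 5,900 × 0.004233 = BRL 24.97
BRL 24.97 × 0.2803 = NZD 7.00
NZD 7.00 × 0.5023 = GBP 3.52
GBP 3.52 ÷ 0.5249 = AUD 6.71

AUD 6.71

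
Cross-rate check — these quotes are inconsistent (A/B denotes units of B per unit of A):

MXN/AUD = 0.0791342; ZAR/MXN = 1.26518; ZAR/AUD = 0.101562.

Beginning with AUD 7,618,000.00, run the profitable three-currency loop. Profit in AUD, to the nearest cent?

Profitable loop is AUD → MXN → ZAR → AUD:
AUD 7,618,000.00 ÷ 0.0791342 = MXN 96,266,847.96
MXN 96,266,847.96 ÷ 1.26518 = ZAR 76,089,448.11
ZAR 76,089,448.11 × 0.101562 = AUD 7,727,796.53
Profit = AUD 7,727,796.53 − AUD 7,618,000.00

Profit: AUD 109,796.53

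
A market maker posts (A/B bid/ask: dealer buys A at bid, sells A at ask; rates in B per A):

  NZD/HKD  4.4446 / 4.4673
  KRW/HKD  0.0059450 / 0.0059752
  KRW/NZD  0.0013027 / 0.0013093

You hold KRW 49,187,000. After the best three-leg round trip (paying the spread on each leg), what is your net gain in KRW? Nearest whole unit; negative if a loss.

Net profit: KRW 807,003

Best loop KRW → HKD → NZD → KRW:
KRW 49,187,000 × 0.0059450 (sell KRW at bid) = HKD 292,416.71
HKD 292,416.71 ÷ 4.4673 (buy NZD at ask) = NZD 65,457.15
NZD 65,457.15 ÷ 0.0013093 (buy KRW at ask) = KRW 49,994,003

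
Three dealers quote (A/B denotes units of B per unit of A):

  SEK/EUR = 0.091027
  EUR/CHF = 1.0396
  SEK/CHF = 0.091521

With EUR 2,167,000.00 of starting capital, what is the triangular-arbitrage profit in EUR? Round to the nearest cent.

Profit: EUR 73,653.26

Profitable loop is EUR → CHF → SEK → EUR:
EUR 2,167,000.00 × 1.0396 = CHF 2,252,813.20
CHF 2,252,813.20 ÷ 0.091521 = SEK 24,615,259.89
SEK 24,615,259.89 × 0.091027 = EUR 2,240,653.26
Profit = EUR 2,240,653.26 − EUR 2,167,000.00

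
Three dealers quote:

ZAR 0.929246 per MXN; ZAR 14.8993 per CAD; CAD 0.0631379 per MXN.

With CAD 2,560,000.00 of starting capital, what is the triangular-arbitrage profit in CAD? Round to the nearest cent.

Profitable loop is CAD → ZAR → MXN → CAD:
CAD 2,560,000.00 × 14.8993 = ZAR 38,142,208.00
ZAR 38,142,208.00 ÷ 0.929246 = MXN 41,046,405.37
MXN 41,046,405.37 × 0.0631379 = CAD 2,591,583.84
Profit = CAD 2,591,583.84 − CAD 2,560,000.00

Profit: CAD 31,583.84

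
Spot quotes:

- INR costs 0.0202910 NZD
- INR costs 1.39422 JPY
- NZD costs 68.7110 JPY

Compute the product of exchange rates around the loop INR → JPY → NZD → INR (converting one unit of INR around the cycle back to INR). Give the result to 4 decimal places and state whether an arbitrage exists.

Around INR → JPY → NZD → INR: 1 × 1.39422 ÷ 68.7110 ÷ 0.0202910 = 1.000004
Product ≈ 1 (deviation 0.000%, within rounding noise).

1.0000 (no arbitrage)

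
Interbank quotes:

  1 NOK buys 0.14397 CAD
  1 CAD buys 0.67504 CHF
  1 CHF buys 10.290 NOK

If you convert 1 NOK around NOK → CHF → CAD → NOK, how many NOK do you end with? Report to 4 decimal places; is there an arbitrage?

1.0000 (no arbitrage)

Around NOK → CHF → CAD → NOK: 1 ÷ 10.290 ÷ 0.67504 ÷ 0.14397 = 0.999961
Product ≈ 1 (deviation 0.004%, within rounding noise).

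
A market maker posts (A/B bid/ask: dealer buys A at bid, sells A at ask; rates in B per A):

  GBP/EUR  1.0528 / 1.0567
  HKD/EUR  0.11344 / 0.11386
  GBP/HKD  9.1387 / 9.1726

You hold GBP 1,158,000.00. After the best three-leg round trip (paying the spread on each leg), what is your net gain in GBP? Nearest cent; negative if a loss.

Net profit: GBP 9,322.35

Best loop GBP → EUR → HKD → GBP:
GBP 1,158,000.00 × 1.0528 (sell GBP at bid) = EUR 1,219,142.40
EUR 1,219,142.40 ÷ 0.11386 (buy HKD at ask) = HKD 10,707,380.99
HKD 10,707,380.99 ÷ 9.1726 (buy GBP at ask) = GBP 1,167,322.35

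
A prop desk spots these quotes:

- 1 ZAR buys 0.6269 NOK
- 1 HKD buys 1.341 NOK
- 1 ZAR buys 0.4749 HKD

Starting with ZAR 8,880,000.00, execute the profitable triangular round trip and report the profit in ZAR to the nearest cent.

Profitable loop is ZAR → HKD → NOK → ZAR:
ZAR 8,880,000.00 × 0.4749 = HKD 4,217,112.00
HKD 4,217,112.00 × 1.341 = NOK 5,655,147.19
NOK 5,655,147.19 ÷ 0.6269 = ZAR 9,020,812.24
Profit = ZAR 9,020,812.24 − ZAR 8,880,000.00

Profit: ZAR 140,812.24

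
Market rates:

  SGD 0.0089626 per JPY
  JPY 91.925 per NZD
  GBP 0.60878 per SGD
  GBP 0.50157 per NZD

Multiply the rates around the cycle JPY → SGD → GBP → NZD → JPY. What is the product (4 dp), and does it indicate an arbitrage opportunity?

1.0000 (no arbitrage)

Around JPY → SGD → GBP → NZD → JPY: 1 × 0.0089626 × 0.60878 ÷ 0.50157 × 91.925 = 0.999992
Product ≈ 1 (deviation 0.001%, within rounding noise).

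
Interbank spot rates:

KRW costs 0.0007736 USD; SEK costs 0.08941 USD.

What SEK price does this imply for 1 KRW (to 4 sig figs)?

1 KRW × 0.0007736 = 0.0007736 USD
0.0007736 USD ÷ 0.08941 = 0.00865228 SEK

KRW/SEK = 0.008652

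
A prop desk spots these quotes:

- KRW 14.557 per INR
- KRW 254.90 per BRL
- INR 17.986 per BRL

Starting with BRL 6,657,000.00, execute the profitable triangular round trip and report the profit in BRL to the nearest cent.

Profitable loop is BRL → INR → KRW → BRL:
BRL 6,657,000.00 × 17.986 = INR 119,732,802.00
INR 119,732,802.00 × 14.557 = KRW 1,742,950,399
KRW 1,742,950,399 ÷ 254.90 = BRL 6,837,781.09
Profit = BRL 6,837,781.09 − BRL 6,657,000.00

Profit: BRL 180,781.09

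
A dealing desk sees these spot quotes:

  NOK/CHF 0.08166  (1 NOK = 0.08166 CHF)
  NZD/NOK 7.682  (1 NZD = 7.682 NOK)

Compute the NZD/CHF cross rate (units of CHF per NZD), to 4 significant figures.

1 NZD × 7.682 = 7.682 NOK
7.682 NOK × 0.08166 = 0.627312 CHF

NZD/CHF = 0.6273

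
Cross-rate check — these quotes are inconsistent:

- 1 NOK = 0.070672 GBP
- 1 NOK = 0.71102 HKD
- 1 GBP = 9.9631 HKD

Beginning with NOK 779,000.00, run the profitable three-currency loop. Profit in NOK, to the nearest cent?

Profit: NOK 7,642.49

Profitable loop is NOK → HKD → GBP → NOK:
NOK 779,000.00 × 0.71102 = HKD 553,884.58
HKD 553,884.58 ÷ 9.9631 = GBP 55,593.60
GBP 55,593.60 ÷ 0.070672 = NOK 786,642.49
Profit = NOK 786,642.49 − NOK 779,000.00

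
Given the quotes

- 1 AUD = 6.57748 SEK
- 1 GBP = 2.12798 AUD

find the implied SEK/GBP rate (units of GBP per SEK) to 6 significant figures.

SEK/GBP = 0.0714452

1 SEK ÷ 6.57748 = 0.152034 AUD
0.152034 AUD ÷ 2.12798 = 0.0714452 GBP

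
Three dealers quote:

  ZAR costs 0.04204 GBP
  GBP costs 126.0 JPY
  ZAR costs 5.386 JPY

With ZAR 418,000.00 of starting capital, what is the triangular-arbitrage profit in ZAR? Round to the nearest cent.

Profitable loop is ZAR → JPY → GBP → ZAR:
ZAR 418,000.00 × 5.386 = JPY 2,251,348
JPY 2,251,348 ÷ 126.0 = GBP 17,867.84
GBP 17,867.84 ÷ 0.04204 = ZAR 425,020.01
Profit = ZAR 425,020.01 − ZAR 418,000.00

Profit: ZAR 7,020.01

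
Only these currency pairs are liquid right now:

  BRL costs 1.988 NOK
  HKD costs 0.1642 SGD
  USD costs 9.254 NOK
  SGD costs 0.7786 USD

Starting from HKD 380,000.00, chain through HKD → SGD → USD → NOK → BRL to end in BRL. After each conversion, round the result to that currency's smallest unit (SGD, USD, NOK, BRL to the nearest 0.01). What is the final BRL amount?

HKD 380,000.00 × 0.1642 = SGD 62,396.00
SGD 62,396.00 × 0.7786 = USD 48,581.53
USD 48,581.53 × 9.254 = NOK 449,573.48
NOK 449,573.48 ÷ 1.988 = BRL 226,143.60

BRL 226,143.60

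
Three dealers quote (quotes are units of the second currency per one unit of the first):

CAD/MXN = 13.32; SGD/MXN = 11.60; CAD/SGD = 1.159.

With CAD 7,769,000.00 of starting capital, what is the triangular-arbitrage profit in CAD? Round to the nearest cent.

Profitable loop is CAD → SGD → MXN → CAD:
CAD 7,769,000.00 × 1.159 = SGD 9,004,271.00
SGD 9,004,271.00 × 11.60 = MXN 104,449,543.60
MXN 104,449,543.60 ÷ 13.32 = CAD 7,841,557.33
Profit = CAD 7,841,557.33 − CAD 7,769,000.00

Profit: CAD 72,557.33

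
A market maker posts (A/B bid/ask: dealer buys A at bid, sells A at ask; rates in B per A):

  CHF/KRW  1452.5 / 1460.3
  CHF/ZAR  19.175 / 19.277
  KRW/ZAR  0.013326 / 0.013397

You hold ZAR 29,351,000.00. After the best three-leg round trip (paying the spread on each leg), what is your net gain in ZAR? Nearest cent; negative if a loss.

Net profit: ZAR 120,307.58

Best loop ZAR → CHF → KRW → ZAR:
ZAR 29,351,000.00 ÷ 19.277 (buy CHF at ask) = CHF 1,522,591.69
CHF 1,522,591.69 × 1452.5 (sell CHF at bid) = KRW 2,211,564,429
KRW 2,211,564,429 × 0.013326 (sell KRW at bid) = ZAR 29,471,307.58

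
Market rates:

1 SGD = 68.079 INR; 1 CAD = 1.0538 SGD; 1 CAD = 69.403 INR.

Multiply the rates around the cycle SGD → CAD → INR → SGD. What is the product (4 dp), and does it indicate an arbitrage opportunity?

Around SGD → CAD → INR → SGD: 1 ÷ 1.0538 × 69.403 ÷ 68.079 = 0.967402
Product < 1; profitable direction is SGD → INR → CAD → SGD.

0.9674 (arbitrage exists)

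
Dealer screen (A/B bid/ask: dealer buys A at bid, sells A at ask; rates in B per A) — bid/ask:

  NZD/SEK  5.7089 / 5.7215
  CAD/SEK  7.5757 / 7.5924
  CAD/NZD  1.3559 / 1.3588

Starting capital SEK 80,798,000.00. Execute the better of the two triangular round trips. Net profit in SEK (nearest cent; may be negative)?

Net profit: SEK 1,578,175.84

Best loop SEK → CAD → NZD → SEK:
SEK 80,798,000.00 ÷ 7.5924 (buy CAD at ask) = CAD 10,641,957.75
CAD 10,641,957.75 × 1.3559 (sell CAD at bid) = NZD 14,429,430.51
NZD 14,429,430.51 × 5.7089 (sell NZD at bid) = SEK 82,376,175.84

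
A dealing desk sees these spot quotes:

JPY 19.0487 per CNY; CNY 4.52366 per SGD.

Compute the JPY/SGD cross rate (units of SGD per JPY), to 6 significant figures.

1 JPY ÷ 19.0487 = 0.052497 CNY
0.052497 CNY ÷ 4.52366 = 0.011605 SGD

JPY/SGD = 0.0116050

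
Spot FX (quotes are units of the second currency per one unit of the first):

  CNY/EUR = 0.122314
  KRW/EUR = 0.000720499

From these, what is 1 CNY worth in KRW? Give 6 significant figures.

CNY/KRW = 169.763

1 CNY × 0.122314 = 0.122314 EUR
0.122314 EUR ÷ 0.000720499 = 169.763 KRW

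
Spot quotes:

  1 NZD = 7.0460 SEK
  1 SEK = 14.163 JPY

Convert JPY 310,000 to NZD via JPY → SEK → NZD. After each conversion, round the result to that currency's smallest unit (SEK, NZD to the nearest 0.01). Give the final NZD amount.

JPY 310,000 ÷ 14.163 = SEK 21,888.02
SEK 21,888.02 ÷ 7.0460 = NZD 3,106.45

NZD 3,106.45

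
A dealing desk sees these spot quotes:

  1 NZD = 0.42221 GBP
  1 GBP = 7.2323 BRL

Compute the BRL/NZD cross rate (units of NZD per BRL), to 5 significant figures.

1 BRL ÷ 7.2323 = 0.138269 GBP
0.138269 GBP ÷ 0.42221 = 0.327488 NZD

BRL/NZD = 0.32749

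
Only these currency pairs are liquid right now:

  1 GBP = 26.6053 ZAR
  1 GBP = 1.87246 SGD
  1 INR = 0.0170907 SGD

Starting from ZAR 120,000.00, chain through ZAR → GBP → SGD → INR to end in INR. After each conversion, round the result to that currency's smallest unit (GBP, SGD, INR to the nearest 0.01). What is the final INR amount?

ZAR 120,000.00 ÷ 26.6053 = GBP 4,510.38
GBP 4,510.38 × 1.87246 = SGD 8,445.51
SGD 8,445.51 ÷ 0.0170907 = INR 494,158.23

INR 494,158.23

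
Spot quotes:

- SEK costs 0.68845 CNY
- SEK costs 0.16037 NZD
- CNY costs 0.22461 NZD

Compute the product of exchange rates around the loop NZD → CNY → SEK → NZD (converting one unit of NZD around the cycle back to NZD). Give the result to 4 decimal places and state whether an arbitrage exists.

Around NZD → CNY → SEK → NZD: 1 ÷ 0.22461 ÷ 0.68845 × 0.16037 = 1.037102
Product > 1; profitable direction is NZD → CNY → SEK → NZD.

1.0371 (arbitrage exists)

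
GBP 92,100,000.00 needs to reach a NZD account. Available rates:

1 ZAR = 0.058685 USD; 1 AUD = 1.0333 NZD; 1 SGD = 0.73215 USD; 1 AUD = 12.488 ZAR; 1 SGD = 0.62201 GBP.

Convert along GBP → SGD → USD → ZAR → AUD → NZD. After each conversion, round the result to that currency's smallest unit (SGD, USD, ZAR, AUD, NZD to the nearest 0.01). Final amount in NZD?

NZD 152,851,167.56

GBP 92,100,000.00 ÷ 0.62201 = SGD 148,068,359.03
SGD 148,068,359.03 × 0.73215 = USD 108,408,249.06
USD 108,408,249.06 ÷ 0.058685 = ZAR 1,847,290,603.39
ZAR 1,847,290,603.39 ÷ 12.488 = AUD 147,925,256.52
AUD 147,925,256.52 × 1.0333 = NZD 152,851,167.56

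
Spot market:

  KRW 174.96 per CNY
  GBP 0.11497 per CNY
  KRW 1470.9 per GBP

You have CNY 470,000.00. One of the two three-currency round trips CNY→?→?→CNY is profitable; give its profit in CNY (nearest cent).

Profitable loop is CNY → KRW → GBP → CNY:
CNY 470,000.00 × 174.96 = KRW 82,231,200
KRW 82,231,200 ÷ 1470.9 = GBP 55,905.36
GBP 55,905.36 ÷ 0.11497 = CNY 486,260.45
Profit = CNY 486,260.45 − CNY 470,000.00

Profit: CNY 16,260.45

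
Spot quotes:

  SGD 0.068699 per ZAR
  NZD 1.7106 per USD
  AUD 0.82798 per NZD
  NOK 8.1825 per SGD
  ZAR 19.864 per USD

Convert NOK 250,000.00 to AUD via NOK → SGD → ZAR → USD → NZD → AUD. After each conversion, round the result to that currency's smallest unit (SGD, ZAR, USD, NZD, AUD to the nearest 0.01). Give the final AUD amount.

AUD 31,710.65

NOK 250,000.00 ÷ 8.1825 = SGD 30,553.01
SGD 30,553.01 ÷ 0.068699 = ZAR 444,737.33
ZAR 444,737.33 ÷ 19.864 = USD 22,389.11
USD 22,389.11 × 1.7106 = NZD 38,298.81
NZD 38,298.81 × 0.82798 = AUD 31,710.65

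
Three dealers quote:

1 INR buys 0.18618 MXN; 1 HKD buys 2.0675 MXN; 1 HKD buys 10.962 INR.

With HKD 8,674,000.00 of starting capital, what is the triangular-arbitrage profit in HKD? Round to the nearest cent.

Profit: HKD 113,030.06

Profitable loop is HKD → MXN → INR → HKD:
HKD 8,674,000.00 × 2.0675 = MXN 17,933,495.00
MXN 17,933,495.00 ÷ 0.18618 = INR 96,323,423.57
INR 96,323,423.57 ÷ 10.962 = HKD 8,787,030.06
Profit = HKD 8,787,030.06 − HKD 8,674,000.00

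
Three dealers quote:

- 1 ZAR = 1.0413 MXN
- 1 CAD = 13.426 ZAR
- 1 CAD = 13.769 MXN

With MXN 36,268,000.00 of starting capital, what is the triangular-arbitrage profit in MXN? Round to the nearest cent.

Profitable loop is MXN → CAD → ZAR → MXN:
MXN 36,268,000.00 ÷ 13.769 = CAD 2,634,032.97
CAD 2,634,032.97 × 13.426 = ZAR 35,364,526.69
ZAR 35,364,526.69 × 1.0413 = MXN 36,825,081.64
Profit = MXN 36,825,081.64 − MXN 36,268,000.00

Profit: MXN 557,081.64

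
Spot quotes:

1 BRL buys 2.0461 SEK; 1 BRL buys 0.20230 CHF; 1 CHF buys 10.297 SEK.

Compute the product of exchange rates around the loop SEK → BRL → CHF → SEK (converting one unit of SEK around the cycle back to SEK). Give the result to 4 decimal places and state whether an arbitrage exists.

1.0181 (arbitrage exists)

Around SEK → BRL → CHF → SEK: 1 ÷ 2.0461 × 0.20230 × 10.297 = 1.018075
Product > 1; profitable direction is SEK → BRL → CHF → SEK.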